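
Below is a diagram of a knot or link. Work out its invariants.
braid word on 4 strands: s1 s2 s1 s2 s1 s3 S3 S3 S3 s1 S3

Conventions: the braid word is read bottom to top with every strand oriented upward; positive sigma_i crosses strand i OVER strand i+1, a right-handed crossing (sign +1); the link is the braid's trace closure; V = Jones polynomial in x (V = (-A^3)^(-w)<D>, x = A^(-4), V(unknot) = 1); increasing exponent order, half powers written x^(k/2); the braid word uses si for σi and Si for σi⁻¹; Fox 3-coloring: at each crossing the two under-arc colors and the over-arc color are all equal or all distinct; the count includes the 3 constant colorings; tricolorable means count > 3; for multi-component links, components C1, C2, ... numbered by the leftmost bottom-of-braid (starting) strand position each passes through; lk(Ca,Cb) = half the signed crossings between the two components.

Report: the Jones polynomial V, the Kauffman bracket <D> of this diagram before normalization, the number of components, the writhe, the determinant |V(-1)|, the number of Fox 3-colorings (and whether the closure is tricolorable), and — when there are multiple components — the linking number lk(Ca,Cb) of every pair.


V = -x^-2 + x^-1 - 1 + 3x - 2x^2 + 3x^3 - 2x^4 + x^5 - x^6
<D> = A^-15 - A^-11 + 2A^-7 - 3A^-3 + 2A - 3A^5 + A^9 - A^13 + A^17 (w = +3)
1 component over 11 crossings, w = +3
9 Fox colorings among 3^11, |V(-1)| = 15: tricolorable
why: the span of V is 8, forcing >= 8 crossings in any diagram


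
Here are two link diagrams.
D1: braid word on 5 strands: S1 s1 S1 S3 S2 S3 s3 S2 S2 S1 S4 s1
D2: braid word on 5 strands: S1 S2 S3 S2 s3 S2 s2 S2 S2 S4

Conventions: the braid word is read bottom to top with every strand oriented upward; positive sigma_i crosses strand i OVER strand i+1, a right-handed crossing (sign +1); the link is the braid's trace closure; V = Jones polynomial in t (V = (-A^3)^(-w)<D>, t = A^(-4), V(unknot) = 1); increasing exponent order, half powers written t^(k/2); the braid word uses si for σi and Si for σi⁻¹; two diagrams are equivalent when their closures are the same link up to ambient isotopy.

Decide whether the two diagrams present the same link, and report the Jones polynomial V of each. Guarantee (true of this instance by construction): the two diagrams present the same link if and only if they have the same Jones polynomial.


same link: yes
V(D1) = -t^-4 + t^-3 + t^-1  [12 crossings, <D> = A^-14 + A^-6 - A^-2, w = -6]
D2 (bracket A^-14 + A^-6 - A^-2; 10 crossings at w = -6): V = -t^-4 + t^-3 + t^-1
note: from 12 to 10 crossings by R-moves: one link, two diagrams


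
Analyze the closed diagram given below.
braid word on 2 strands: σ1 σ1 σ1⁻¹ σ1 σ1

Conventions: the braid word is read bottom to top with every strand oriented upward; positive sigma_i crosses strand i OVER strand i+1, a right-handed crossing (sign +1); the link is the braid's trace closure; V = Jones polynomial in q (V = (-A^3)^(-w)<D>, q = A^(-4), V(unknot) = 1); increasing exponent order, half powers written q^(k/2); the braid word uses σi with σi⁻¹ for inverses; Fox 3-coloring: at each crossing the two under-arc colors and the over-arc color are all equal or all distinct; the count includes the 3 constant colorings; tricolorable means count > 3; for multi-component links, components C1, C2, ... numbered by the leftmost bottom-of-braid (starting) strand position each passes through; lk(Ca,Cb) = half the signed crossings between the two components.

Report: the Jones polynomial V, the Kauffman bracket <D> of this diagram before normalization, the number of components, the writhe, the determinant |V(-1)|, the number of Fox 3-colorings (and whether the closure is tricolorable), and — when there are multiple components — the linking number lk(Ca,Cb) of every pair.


Jones polynomial: V(q) = q + q^3 - q^4
<D> = A^-7 - A^-3 - A^5; writhe +3
components 1, writhe +3 (5 crossings)
3-colorings: 9 of 3^5, det 3 — tricolorable
note: |V(-1)| = 3: so tricolorable, since 3 divides 3


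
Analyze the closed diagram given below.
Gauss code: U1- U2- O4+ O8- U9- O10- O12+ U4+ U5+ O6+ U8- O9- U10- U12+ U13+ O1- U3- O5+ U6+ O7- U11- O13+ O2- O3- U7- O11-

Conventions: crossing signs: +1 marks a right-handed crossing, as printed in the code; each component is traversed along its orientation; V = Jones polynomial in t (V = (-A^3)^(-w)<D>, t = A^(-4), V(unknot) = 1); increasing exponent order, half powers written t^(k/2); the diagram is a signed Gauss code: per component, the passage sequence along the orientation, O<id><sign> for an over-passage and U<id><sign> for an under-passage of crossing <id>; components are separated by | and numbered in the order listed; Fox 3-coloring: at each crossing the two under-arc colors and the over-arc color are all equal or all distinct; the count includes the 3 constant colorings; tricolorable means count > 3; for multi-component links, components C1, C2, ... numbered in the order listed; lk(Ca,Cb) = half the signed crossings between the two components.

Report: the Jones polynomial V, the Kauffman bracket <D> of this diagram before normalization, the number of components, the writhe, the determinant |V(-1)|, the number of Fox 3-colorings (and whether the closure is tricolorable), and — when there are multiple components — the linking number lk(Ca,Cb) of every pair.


V = -t^-6 + 2t^-5 - 2t^-4 + 3t^-3 - 3t^-2 + 2t^-1 - 1 + t
<D> = -A^-13 + A^-9 - 2A^-5 + 3A^-1 - 3A^3 + 2A^7 - 2A^11 + A^15 (w = -3)
1 component over 13 crossings, w = -3
9 Fox colorings among 3^13, |V(-1)| = 15: tricolorable
why: w = -3 (over 13 crossings) is diagram-only; (-A^3)^(3) removes it from V


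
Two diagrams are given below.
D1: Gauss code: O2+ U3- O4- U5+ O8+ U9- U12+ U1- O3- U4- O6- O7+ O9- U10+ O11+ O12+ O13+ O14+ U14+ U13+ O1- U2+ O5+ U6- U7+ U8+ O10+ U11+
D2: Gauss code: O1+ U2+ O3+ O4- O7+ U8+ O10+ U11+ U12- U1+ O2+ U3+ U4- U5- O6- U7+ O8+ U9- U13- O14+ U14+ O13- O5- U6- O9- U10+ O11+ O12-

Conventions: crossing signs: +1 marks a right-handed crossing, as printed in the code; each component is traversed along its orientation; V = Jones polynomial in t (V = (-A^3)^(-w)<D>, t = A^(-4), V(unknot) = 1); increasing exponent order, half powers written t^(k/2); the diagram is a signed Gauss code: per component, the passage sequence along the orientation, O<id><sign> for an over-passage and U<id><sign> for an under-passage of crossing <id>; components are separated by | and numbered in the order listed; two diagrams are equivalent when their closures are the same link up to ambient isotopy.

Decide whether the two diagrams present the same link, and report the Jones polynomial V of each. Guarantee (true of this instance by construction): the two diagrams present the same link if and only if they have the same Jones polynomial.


equivalent: yes
V(D1) = -t^-2 + 2t^-1 - 3 + 5t - 4t^2 + 5t^3 - 4t^4 + 2t^5 - t^6  (w +4, c 14, <D> = -A^-12 + 2A^-8 - 4A^-4 + 5 - 4A^4 + 5A^8 - 3A^12 + 2A^16 - A^20)
V(D2) = -t^-2 + 2t^-1 - 3 + 5t - 4t^2 + 5t^3 - 4t^4 + 2t^5 - t^6  [14 crossings, <D> = -A^-18 + 2A^-14 - 4A^-10 + 5A^-6 - 4A^-2 + 5A^2 - 3A^6 + 2A^10 - A^14, w = +2]
key observation: all 2 diagrams share one V(t), hence one class


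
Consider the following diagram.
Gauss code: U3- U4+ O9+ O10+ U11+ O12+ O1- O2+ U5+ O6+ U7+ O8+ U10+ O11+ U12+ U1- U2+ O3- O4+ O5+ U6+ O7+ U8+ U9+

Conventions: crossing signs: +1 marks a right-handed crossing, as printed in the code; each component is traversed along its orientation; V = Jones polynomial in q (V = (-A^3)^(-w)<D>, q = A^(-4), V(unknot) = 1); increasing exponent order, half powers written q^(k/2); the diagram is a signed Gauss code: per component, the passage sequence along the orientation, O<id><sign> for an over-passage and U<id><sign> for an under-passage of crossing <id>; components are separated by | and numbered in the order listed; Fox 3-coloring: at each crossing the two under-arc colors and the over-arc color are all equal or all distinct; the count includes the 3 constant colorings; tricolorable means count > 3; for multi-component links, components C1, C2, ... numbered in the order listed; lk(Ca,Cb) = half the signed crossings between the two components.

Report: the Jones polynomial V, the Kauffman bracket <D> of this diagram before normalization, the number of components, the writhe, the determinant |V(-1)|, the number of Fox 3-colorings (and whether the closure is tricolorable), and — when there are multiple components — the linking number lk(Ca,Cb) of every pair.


V = q^3 + q^5 - q^6 + q^7 - q^8 + q^9 - q^10
<D> = -A^-16 + A^-12 - A^-8 + A^-4 - 1 + A^4 + A^12 (w = +8)
1 component over 12 crossings, w = +8
3 Fox colorings among 3^12, |V(-1)| = 7: not tricolorable
why: w = +8 shifts under R1 moves; the (-A^3)^(-8) factor cancels that in V


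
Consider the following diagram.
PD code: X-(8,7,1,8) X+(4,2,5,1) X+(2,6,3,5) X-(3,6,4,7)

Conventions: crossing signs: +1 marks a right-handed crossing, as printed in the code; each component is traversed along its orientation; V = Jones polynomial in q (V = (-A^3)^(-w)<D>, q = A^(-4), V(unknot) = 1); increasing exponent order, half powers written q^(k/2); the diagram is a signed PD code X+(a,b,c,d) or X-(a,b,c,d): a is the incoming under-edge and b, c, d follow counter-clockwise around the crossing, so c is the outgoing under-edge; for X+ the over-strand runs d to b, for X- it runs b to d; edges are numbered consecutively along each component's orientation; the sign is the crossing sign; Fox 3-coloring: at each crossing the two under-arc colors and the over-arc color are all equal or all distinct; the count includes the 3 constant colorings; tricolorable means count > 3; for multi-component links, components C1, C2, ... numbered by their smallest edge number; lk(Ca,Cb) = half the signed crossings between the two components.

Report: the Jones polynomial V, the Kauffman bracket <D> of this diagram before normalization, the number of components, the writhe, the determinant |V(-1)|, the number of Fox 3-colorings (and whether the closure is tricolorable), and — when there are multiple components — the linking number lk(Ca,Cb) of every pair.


V = 1
<D> = 1 (w = 0)
1 component over 4 crossings, w = 0
3 Fox colorings among 3^4, |V(-1)| = 1: not tricolorable
why: w = 0 shifts under R1 moves; the (-A^3)^(0) factor cancels that in V


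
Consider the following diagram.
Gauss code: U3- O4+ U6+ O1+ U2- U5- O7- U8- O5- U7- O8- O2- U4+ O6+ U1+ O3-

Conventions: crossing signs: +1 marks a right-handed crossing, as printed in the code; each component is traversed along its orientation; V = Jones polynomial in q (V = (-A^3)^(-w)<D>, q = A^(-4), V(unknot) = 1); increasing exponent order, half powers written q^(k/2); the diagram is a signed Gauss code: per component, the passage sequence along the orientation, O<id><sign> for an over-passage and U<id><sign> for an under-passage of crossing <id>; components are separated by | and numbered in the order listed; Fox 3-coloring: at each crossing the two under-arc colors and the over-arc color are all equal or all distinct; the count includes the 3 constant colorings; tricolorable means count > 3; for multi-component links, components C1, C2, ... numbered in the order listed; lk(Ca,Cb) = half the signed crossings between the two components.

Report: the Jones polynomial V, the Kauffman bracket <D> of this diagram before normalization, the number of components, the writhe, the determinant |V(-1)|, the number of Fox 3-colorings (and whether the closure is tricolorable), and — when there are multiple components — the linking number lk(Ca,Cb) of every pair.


V(q) = -q^-3 + q^-2 - q^-1 + 3 - q + q^2 - q^3
bracket: -A^-18 + A^-14 - A^-10 + 3A^-6 - A^-2 + A^2 - A^6, w = -2
1 component, writhe -2, over 8 crossings
det 9, colorings 27 of 3^8 — tricolorable
observation: |V(-1)| = 9: so tricolorable, since 3 divides 9


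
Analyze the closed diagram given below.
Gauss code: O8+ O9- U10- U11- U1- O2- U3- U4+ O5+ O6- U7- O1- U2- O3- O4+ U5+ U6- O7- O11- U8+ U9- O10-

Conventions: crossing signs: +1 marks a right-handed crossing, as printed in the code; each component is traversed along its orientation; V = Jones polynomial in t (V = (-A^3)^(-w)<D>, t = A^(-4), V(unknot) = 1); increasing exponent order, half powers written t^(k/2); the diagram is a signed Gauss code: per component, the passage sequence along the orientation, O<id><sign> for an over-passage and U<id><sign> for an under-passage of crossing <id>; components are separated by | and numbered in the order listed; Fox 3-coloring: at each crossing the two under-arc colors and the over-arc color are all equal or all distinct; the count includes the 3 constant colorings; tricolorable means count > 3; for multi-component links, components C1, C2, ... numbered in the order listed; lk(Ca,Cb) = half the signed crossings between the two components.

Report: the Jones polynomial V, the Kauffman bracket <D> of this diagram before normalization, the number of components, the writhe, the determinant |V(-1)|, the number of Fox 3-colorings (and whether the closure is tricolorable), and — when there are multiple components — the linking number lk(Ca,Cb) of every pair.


V = -t^-4 + t^-3 + t^-1
<D> = -A^-11 - A^-3 + A (w = -5)
1 component over 11 crossings, w = -5
9 Fox colorings among 3^11, |V(-1)| = 3: tricolorable
why: w = -5 shifts under R1 moves; the (-A^3)^(5) factor cancels that in V


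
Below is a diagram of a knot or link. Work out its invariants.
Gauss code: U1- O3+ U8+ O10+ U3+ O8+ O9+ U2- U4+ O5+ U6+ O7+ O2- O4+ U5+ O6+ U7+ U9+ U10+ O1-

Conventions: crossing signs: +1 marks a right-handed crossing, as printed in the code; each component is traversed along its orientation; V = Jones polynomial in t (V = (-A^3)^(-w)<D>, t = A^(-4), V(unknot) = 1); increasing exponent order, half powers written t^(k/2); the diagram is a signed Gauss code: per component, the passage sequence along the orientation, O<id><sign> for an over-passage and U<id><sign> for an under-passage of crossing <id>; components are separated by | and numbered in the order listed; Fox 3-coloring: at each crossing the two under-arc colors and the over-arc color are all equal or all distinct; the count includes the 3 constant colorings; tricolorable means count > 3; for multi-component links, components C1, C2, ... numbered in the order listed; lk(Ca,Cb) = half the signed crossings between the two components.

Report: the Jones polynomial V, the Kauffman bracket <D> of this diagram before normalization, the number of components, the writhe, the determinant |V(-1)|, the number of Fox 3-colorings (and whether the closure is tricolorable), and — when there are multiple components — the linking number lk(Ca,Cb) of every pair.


V(t) = t^2 + 2t^4 - 2t^5 + t^6 - 2t^7 + t^8
bracket: A^-14 - 2A^-10 + A^-6 - 2A^-2 + 2A^2 + A^10, w = +6
1 component, writhe +6, over 10 crossings
det 9, colorings 27 of 3^10 — tricolorable
observation: |V(-1)| = 9: so tricolorable, since 3 divides 9


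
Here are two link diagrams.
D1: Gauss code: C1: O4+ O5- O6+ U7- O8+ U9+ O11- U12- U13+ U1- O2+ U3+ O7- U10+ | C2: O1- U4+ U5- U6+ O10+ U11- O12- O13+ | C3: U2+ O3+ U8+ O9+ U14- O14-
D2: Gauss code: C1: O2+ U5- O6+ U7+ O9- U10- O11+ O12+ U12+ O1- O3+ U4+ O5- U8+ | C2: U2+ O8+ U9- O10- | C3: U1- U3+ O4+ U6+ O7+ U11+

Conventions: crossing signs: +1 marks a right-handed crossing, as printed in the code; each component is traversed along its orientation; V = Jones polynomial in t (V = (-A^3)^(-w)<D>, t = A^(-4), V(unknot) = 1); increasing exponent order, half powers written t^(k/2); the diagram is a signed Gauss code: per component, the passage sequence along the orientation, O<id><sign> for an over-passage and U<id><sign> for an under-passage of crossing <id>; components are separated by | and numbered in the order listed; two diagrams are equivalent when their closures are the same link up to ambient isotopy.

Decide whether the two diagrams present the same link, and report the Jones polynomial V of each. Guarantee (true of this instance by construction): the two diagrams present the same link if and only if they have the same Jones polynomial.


same link: yes
V(D1) = -t^-2 + 3t^-1 - 5 + 8t - 7t^2 + 9t^3 - 7t^4 + 5t^5 - 2t^6 + t^7  [14 crossings, <D> = A^-22 - 2A^-18 + 5A^-14 - 7A^-10 + 9A^-6 - 7A^-2 + 8A^2 - 5A^6 + 3A^10 - A^14, w = +2]
D2 (bracket A^-16 - 2A^-12 + 5A^-8 - 7A^-4 + 9 - 7A^4 + 8A^8 - 5A^12 + 3A^16 - A^20; 12 crossings at w = +4): V = -t^-2 + 3t^-1 - 5 + 8t - 7t^2 + 9t^3 - 7t^4 + 5t^5 - 2t^6 + t^7
note: all 2 diagrams share one V(t), hence one class


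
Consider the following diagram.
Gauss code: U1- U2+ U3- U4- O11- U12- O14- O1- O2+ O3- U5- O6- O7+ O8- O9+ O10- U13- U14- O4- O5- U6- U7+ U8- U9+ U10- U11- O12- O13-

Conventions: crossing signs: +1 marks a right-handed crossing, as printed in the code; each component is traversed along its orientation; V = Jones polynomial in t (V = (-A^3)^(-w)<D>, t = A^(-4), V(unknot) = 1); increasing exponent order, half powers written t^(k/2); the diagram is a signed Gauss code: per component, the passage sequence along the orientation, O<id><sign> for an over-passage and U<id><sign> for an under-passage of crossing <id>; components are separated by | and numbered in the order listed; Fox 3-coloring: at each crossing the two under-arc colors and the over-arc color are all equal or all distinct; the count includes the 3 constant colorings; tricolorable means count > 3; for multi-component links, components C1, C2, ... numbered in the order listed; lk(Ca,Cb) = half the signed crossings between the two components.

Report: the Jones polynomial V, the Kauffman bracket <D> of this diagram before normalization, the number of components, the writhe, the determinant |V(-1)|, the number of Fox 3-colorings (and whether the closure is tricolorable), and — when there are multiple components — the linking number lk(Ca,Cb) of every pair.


Jones polynomial: V(t) = -t^-8 + t^-5 + t^-3
<D> = A^-12 + A^-4 - A^8; writhe -8
components 1, writhe -8 (14 crossings)
3-colorings: 9 of 3^14, det 3 — tricolorable
note: w = -8 (over 14 crossings) is diagram-only; (-A^3)^(8) removes it from V


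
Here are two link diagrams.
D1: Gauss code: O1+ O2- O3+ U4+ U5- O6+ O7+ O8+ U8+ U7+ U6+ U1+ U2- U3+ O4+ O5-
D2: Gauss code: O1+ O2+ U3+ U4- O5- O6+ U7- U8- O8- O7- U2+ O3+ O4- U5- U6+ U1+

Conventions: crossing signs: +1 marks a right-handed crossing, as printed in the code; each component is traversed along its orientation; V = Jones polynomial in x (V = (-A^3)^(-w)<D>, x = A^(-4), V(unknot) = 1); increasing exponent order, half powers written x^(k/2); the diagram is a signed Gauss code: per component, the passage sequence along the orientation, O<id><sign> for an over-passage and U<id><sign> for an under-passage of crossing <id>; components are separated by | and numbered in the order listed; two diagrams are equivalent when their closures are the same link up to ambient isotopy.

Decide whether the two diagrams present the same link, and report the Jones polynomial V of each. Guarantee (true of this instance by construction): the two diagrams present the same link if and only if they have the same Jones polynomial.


equivalent: yes
D1 (bracket A^12; 8 crossings at w = +4): V = 1
D2 (bracket 1; 8 crossings at w = 0): V = 1
key observation: one V(x) for all 2 diagrams — one class (guaranteed)


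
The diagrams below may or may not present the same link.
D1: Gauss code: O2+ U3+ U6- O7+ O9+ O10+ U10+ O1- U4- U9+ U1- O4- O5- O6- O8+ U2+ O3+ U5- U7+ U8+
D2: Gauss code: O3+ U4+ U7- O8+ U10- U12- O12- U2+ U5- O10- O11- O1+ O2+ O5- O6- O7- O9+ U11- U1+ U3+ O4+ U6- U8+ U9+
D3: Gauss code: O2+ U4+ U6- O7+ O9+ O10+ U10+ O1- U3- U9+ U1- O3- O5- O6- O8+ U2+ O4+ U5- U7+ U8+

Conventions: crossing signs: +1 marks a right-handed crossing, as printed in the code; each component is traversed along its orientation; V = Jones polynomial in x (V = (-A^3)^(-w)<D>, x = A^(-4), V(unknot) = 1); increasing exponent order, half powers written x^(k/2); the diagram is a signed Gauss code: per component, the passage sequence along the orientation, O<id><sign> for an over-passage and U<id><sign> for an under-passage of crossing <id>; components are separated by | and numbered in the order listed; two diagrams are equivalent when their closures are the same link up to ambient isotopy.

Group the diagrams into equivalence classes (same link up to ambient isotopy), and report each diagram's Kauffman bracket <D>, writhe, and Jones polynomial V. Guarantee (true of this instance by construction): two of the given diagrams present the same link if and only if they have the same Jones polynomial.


classes: {D1, D2, D3}
V(D1) = x + x^3 - x^4  [10 crossings, <D> = -A^-10 + A^-6 + A^2, w = +2]
V(D2) = x + x^3 - x^4  (w 0, c 12, <D> = -A^-16 + A^-12 + A^-4)
D3 (bracket -A^-10 + A^-6 + A^2; 10 crossings at w = +2): V = x + x^3 - x^4
note: one V(x) for all 3 diagrams — one class (guaranteed)


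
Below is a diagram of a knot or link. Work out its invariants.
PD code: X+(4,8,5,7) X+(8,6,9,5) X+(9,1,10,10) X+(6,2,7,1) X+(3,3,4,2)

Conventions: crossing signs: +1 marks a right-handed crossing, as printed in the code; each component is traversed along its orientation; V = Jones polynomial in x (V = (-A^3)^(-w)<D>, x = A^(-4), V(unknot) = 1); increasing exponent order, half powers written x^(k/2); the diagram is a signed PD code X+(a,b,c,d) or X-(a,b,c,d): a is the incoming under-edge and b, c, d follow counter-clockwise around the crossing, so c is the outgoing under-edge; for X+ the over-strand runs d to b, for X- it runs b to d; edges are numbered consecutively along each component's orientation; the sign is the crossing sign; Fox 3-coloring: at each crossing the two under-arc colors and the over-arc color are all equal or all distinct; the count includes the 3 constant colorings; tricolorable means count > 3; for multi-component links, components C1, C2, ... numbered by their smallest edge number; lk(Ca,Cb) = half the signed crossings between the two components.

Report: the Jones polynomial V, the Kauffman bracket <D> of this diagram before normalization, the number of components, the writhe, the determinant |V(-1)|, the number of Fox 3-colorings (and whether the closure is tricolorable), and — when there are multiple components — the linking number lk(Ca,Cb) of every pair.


Jones polynomial: V(x) = x + x^3 - x^4
<D> = A^-1 - A^3 - A^11; writhe +5
components 1, writhe +5 (5 crossings)
3-colorings: 9 of 3^5, det 3 — tricolorable
note: det 3 = |V(-1)|; divisible by 3, so tricolorable


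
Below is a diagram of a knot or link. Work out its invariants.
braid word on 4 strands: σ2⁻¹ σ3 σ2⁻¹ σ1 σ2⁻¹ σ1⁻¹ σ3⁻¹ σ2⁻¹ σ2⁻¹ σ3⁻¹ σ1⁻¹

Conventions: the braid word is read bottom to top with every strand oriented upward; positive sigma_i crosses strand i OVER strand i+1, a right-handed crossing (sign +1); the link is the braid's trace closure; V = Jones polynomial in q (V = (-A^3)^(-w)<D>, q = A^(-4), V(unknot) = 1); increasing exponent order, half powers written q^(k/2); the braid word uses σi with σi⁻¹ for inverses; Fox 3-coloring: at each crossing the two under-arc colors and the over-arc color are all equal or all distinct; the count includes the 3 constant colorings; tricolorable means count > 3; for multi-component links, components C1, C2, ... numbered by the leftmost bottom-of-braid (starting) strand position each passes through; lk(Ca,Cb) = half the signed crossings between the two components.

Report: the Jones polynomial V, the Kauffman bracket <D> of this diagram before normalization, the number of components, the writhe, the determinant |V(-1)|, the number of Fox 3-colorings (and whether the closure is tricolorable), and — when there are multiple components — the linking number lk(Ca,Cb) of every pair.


V = -q^-10 + q^-9 - q^-8 + q^-7 + q^-2
<D> = -A^-13 - A^7 + A^11 - A^15 + A^19 (w = -7)
1 component over 11 crossings, w = -7
9 Fox colorings among 3^11, |V(-1)| = 3: tricolorable
why: det 3 = |V(-1)|; divisible by 3, so tricolorable


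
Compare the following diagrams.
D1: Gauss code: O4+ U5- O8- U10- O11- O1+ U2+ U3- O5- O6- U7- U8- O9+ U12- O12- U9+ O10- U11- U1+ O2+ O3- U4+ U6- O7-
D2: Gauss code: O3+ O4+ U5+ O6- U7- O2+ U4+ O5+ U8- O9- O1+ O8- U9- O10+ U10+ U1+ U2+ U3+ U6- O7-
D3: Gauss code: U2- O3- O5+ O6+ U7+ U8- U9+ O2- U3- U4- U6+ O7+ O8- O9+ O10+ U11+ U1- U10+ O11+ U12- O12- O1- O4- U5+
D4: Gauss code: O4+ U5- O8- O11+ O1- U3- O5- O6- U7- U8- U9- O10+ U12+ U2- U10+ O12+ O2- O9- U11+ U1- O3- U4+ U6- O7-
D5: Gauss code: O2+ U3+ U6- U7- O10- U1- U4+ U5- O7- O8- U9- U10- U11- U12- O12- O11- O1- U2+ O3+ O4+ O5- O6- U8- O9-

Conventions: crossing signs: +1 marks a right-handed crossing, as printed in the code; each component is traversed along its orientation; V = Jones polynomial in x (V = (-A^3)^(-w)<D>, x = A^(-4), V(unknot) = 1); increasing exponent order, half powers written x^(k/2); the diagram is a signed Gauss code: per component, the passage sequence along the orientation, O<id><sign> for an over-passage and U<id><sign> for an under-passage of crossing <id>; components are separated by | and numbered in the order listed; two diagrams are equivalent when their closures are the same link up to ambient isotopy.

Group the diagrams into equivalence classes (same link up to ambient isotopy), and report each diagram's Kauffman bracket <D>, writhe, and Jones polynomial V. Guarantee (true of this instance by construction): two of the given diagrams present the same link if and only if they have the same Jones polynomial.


grouping into links: {D1, D4, D5} | {D2} | {D3}
V(D1) = -x^-6 + x^-5 - x^-4 + 2x^-3 - x^-2 + x^-1  (w -4, c 12, <D> = A^-8 - A^-4 + 2 - A^4 + A^8 - A^12)
V(D2) = 1  [10 crossings, <D> = A^6, w = +2]
V(D3) = x^-2 - x^-1 + 1 - x + x^2  (w 0, c 12, <D> = A^-8 - A^-4 + 1 - A^4 + A^8)
D4 (bracket A^-8 - A^-4 + 2 - A^4 + A^8 - A^12; 12 crossings at w = -4): V = -x^-6 + x^-5 - x^-4 + 2x^-3 - x^-2 + x^-1
V(D5) = -x^-6 + x^-5 - x^-4 + 2x^-3 - x^-2 + x^-1  [12 crossings, <D> = A^-14 - A^-10 + 2A^-6 - A^-2 + A^2 - A^6, w = -6]
key observation: 3 values of V(x) split the 5 diagrams


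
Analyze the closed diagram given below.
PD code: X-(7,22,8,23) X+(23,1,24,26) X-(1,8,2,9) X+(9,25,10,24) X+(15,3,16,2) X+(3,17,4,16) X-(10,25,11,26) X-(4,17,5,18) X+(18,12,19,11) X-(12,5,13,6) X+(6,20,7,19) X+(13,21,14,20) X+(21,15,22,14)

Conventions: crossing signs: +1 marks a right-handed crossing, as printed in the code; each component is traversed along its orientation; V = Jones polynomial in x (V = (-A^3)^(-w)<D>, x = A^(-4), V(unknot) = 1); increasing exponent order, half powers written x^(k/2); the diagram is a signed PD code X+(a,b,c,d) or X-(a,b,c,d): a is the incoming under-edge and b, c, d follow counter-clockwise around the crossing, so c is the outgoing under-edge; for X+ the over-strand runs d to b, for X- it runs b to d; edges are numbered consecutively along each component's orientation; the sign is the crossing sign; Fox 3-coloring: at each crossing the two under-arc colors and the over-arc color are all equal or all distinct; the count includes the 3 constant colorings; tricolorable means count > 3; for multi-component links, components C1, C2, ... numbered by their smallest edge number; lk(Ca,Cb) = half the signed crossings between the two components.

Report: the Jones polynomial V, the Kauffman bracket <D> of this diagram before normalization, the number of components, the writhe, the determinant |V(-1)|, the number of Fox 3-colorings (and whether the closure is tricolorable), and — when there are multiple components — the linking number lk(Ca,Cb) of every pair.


V(x) = -x^-1 + 2 - x + 2x^2 - x^3 + x^4 - x^5
bracket: A^-11 - A^-7 + A^-3 - 2A + A^5 - 2A^9 + A^13, w = +3
1 component, writhe +3, over 13 crossings
det 9, colorings 9 of 3^13 — tricolorable
observation: w = +3 shifts under R1 moves; the (-A^3)^(-3) factor cancels that in V


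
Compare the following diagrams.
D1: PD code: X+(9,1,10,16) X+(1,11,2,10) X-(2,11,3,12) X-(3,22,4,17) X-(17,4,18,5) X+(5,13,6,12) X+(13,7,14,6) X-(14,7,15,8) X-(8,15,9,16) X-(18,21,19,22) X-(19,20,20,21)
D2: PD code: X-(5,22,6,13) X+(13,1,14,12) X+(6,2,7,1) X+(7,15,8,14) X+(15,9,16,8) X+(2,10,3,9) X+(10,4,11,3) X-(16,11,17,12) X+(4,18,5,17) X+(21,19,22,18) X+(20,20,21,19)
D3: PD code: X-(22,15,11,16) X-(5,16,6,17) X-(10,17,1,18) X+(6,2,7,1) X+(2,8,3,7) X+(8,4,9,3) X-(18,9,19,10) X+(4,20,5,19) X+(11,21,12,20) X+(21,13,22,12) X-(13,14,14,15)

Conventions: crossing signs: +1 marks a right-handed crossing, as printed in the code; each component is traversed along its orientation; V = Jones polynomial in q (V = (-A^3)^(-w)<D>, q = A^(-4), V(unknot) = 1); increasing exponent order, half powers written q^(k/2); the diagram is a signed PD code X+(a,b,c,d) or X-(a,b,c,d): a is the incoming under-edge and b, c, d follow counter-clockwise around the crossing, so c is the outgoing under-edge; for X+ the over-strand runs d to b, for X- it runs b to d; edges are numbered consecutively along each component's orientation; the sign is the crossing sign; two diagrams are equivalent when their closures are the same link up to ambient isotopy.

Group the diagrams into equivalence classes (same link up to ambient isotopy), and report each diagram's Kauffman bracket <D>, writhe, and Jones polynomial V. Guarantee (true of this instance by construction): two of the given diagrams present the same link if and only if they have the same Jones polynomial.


grouping into links: {D1} | {D2} | {D3}
V(D1) = -q^(-5/2) - q^(-1/2)  (w -3, c 11, <D> = A^-7 + A)
V(D2) = -q^(3/2) - 2q^(7/2) + q^(9/2) - q^(11/2) + q^(13/2)  (w +7, c 11, <D> = -A^-5 + A^-1 - A^3 + 2A^7 + A^15)
V(D3) = -q^(-3/2) - 2q^(1/2) + q^(3/2) - q^(5/2) + q^(7/2)  [11 crossings, <D> = -A^-11 + A^-7 - A^-3 + 2A + A^9, w = +1]
why: 3 classes among 3 diagrams; unequal V(q) rules out equality


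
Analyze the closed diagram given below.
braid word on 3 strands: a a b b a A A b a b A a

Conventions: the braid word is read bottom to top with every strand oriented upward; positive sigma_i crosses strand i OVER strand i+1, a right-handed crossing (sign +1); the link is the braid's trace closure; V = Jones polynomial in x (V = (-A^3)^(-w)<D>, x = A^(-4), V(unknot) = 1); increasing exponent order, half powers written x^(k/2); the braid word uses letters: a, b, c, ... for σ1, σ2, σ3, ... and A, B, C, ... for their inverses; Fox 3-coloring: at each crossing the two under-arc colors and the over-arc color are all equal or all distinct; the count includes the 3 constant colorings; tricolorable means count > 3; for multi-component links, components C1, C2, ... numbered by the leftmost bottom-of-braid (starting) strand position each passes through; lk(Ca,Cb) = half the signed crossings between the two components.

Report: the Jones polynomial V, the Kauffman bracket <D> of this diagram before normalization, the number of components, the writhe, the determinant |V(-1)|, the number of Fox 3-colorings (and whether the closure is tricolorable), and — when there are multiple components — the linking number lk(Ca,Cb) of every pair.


Jones polynomial: V(x) = x^2 + 2x^4 - 2x^5 + x^6 - 2x^7 + x^8
<D> = A^-14 - 2A^-10 + A^-6 - 2A^-2 + 2A^2 + A^10; writhe +6
components 1, writhe +6 (12 crossings)
3-colorings: 27 of 3^12, det 9 — tricolorable
note: w = +6 shifts under R1 moves; the (-A^3)^(-6) factor cancels that in V


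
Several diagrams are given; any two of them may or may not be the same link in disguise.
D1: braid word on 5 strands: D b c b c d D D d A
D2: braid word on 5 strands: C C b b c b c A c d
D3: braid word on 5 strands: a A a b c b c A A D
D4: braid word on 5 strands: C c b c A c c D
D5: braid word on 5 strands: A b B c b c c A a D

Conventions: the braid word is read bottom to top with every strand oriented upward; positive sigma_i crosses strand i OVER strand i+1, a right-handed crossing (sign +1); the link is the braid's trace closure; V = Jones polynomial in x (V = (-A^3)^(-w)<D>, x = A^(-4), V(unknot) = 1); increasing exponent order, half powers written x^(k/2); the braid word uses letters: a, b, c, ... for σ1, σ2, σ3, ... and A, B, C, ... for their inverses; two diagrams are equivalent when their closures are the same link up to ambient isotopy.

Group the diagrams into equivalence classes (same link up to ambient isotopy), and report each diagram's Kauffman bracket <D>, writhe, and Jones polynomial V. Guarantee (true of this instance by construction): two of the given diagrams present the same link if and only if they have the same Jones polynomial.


classes: {D1, D2, D3, D4, D5}
V(D1) = x + x^3 - x^4  [10 crossings, <D> = -A^-10 + A^-6 + A^2, w = +2]
V(D2) = x + x^3 - x^4  [10 crossings, <D> = -A^-4 + 1 + A^8, w = +4]
V(D3) = x + x^3 - x^4  [10 crossings, <D> = -A^-10 + A^-6 + A^2, w = +2]
V(D4) = x + x^3 - x^4  [8 crossings, <D> = -A^-10 + A^-6 + A^2, w = +2]
V(D5) = x + x^3 - x^4  [10 crossings, <D> = -A^-10 + A^-6 + A^2, w = +2]
insight: all 5 diagrams share one V(x), hence one class


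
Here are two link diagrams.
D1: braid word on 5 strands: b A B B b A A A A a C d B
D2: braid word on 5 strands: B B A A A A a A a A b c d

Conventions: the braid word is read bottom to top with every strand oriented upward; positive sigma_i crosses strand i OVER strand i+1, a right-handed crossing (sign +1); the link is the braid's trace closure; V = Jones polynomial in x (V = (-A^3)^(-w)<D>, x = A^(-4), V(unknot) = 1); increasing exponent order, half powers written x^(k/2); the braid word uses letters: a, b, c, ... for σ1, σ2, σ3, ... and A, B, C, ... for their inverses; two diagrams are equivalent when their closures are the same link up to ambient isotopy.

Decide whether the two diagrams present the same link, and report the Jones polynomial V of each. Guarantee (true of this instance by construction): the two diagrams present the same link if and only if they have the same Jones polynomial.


equivalent: yes
V(D1) = -x^(-11/2) + x^(-9/2) - x^(-7/2) - x^(-3/2)  (w -5, c 13, <D> = A^-9 + A^-1 - A^3 + A^7)
V(D2) = -x^(-11/2) + x^(-9/2) - x^(-7/2) - x^(-3/2)  (w -3, c 13, <D> = A^-3 + A^5 - A^9 + A^13)
why: all 2 diagrams share one V(x), hence one class


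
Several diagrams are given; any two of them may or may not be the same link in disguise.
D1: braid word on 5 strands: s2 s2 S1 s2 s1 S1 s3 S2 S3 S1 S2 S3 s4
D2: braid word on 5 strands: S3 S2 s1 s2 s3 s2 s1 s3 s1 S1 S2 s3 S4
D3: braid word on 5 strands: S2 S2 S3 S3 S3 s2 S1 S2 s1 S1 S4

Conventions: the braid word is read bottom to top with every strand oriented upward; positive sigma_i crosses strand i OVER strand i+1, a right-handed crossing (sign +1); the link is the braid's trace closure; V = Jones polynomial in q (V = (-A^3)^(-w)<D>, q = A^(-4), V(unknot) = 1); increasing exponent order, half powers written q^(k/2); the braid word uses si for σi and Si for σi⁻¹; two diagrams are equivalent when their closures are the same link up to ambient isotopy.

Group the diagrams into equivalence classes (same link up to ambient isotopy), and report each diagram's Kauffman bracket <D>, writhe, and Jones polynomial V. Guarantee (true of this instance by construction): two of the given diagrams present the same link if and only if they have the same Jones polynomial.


classes: {D1} | {D2} | {D3}
V(D1) = q^(-7/2) - 2q^(-5/2) + q^(-3/2) - 2q^(-1/2) + q^(1/2) - q^(3/2)  [13 crossings, <D> = A^-9 - A^-5 + 2A^-1 - A^3 + 2A^7 - A^11, w = -1]
D2 (bracket -A^-13 + A^-9 - A^-5 + 2A^-1 - A^3 + 2A^7; 13 crossings at w = +3): V = -2q^(1/2) + q^(3/2) - 2q^(5/2) + q^(7/2) - q^(9/2) + q^(11/2)
V(D3) = q^(-13/2) - q^(-11/2) + q^(-9/2) - 2q^(-7/2) - q^(-3/2)  [11 crossings, <D> = A^-15 + 2A^-7 - A^-3 + A - A^5, w = -7]
note: 3 values of V(q) split the 3 diagrams


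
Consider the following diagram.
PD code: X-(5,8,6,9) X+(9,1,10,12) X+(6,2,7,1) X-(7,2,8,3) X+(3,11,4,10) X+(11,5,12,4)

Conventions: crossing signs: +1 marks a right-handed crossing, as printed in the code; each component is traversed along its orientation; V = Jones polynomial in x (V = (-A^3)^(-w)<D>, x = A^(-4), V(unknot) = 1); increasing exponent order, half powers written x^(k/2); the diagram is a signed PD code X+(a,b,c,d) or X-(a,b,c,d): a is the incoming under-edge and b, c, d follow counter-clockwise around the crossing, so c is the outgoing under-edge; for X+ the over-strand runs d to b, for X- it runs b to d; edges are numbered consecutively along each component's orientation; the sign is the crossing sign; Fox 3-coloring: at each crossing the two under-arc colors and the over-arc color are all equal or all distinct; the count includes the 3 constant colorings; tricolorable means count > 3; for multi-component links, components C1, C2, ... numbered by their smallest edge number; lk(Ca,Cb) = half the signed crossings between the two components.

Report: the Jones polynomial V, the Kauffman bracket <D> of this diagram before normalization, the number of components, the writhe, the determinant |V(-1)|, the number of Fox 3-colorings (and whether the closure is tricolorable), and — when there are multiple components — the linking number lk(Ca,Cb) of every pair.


V = x + x^3 - x^4
<D> = -A^-10 + A^-6 + A^2 (w = +2)
1 component over 6 crossings, w = +2
9 Fox colorings among 3^6, |V(-1)| = 3: tricolorable
why: det 3 = |V(-1)|; divisible by 3, so tricolorable


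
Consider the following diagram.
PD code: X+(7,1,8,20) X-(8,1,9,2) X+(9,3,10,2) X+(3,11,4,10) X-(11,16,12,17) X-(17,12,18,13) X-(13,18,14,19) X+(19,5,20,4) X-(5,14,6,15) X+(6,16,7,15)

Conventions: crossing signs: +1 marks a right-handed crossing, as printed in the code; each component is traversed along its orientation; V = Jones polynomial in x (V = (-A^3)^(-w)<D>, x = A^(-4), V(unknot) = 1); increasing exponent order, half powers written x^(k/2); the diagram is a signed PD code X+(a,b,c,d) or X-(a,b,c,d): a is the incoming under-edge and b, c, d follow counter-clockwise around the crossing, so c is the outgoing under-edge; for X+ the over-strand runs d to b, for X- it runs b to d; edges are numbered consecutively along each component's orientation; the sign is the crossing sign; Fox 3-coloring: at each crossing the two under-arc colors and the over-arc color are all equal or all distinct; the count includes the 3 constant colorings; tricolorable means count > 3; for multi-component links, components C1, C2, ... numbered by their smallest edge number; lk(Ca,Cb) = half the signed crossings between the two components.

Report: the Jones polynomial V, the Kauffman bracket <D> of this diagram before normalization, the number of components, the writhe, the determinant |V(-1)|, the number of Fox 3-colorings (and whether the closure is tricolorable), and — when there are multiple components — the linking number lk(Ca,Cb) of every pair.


Jones polynomial: V(x) = -x^-3 + x^-2 - x^-1 + 3 - x + x^2 - x^3
<D> = -A^-12 + A^-8 - A^-4 + 3 - A^4 + A^8 - A^12; writhe 0
components 1, writhe 0 (10 crossings)
3-colorings: 27 of 3^10, det 9 — tricolorable
note: w = 0 (over 10 crossings) is diagram-only; (-A^3)^(0) removes it from V


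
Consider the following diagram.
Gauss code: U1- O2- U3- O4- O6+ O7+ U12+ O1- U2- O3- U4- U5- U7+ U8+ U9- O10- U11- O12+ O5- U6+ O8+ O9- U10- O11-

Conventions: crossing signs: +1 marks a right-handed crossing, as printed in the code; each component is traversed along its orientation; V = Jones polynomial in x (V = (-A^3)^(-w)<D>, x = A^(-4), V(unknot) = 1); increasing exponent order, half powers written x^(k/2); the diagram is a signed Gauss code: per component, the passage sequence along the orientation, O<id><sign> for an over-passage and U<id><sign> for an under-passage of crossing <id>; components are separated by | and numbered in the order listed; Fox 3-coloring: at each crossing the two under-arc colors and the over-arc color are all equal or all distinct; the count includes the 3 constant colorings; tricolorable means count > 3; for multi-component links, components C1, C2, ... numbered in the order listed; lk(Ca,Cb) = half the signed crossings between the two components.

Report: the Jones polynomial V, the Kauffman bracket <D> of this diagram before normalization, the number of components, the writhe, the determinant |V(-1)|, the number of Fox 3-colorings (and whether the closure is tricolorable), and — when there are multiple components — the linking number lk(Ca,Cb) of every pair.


V = x^-8 - 2x^-7 + 3x^-6 - 4x^-5 + 3x^-4 - 3x^-3 + 3x^-2 - x^-1 + 1
<D> = A^-12 - A^-8 + 3A^-4 - 3 + 3A^4 - 4A^8 + 3A^12 - 2A^16 + A^20 (w = -4)
1 component over 12 crossings, w = -4
9 Fox colorings among 3^12, |V(-1)| = 21: tricolorable
why: w = -4 (over 12 crossings) is diagram-only; (-A^3)^(4) removes it from V
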